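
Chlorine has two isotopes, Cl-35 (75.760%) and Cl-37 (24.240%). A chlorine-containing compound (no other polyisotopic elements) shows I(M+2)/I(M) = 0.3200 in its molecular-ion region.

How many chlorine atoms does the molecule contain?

For n independent Cl atoms, I(M+2)/I(M) = n · (abundance Cl-37) / (abundance Cl-35) = n · 0.24240/0.75760.
n = 0.3200 × 0.75760/0.24240 = 1.00 ≈ 1

1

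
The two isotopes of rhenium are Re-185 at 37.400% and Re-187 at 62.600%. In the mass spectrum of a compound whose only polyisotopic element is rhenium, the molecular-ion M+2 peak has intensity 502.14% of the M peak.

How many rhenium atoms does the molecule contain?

The M+2/M ratio from n Re atoms is n · q/p = n · 0.62600/0.37400.
n = 5.0214 × 0.37400/0.62600 = 3.00 ≈ 3

3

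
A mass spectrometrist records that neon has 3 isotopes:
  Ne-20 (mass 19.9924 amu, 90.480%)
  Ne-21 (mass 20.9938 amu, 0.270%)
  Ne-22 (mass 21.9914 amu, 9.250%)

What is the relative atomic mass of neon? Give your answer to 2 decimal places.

Average mass = Σ (abundance × isotope mass) = 0.90480 × 19.9924 + 0.00270 × 20.9938 + 0.09250 × 21.9914
= 18.08912 + 0.05668 + 2.03420 = 20.18000 amu

20.18 amu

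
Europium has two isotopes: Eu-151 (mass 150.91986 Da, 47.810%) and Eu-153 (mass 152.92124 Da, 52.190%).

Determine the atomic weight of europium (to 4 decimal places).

The abundance-weighted mean is 0.47810 × 150.91986 + 0.52190 × 152.92124
= 72.154785 + 79.809595 = 151.964380 Da

151.9644 Da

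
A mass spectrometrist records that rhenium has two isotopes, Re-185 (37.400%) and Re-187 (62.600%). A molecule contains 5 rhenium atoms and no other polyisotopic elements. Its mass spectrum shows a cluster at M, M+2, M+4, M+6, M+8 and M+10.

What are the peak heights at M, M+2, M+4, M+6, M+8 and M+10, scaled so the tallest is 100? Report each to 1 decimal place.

2.1 : 17.8 : 59.7 : 100.0 : 83.7 : 28.0

Each Re atom is independently Re-185 (p = 0.37400) or Re-187 (q = 0.62600); the cluster is the binomial expansion (p + q)^5.
P(M) = 0.37400^5 = 0.007317
P(M+2) = 5 × 0.37400^4 × 0.62600^1 = 0.061239
P(M+4) = 10 × 0.37400^3 × 0.62600^2 = 0.205005
P(M+6) = 10 × 0.37400^2 × 0.62600^3 = 0.343136
P(M+8) = 5 × 0.37400^1 × 0.62600^4 = 0.287170
P(M+10) = 0.62600^5 = 0.096133
The M+6 peak is largest (0.343136); scaling to 100 gives 2.1 : 17.8 : 59.7 : 100.0 : 83.7 : 28.0.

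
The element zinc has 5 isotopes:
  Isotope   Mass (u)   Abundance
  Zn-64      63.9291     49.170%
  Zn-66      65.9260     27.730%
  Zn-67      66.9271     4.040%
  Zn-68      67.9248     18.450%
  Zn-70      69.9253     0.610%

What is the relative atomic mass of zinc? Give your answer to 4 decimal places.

Ar = Σ fᵢ·mᵢ = 0.49170 × 63.9291 + 0.27730 × 65.9260 + 0.04040 × 66.9271 + 0.18450 × 67.9248 + 0.00610 × 69.9253
= 31.43394 + 18.28128 + 2.70385 + 12.53213 + 0.42654 = 65.37774 u

65.3777 u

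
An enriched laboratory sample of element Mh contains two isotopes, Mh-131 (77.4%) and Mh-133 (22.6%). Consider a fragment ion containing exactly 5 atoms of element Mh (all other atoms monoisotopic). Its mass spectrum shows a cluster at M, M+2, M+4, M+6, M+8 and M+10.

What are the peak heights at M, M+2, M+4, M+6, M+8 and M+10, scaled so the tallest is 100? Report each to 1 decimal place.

The 5 Mh atoms are independent, so intensities follow the terms of (0.774 + 0.226)^5.
P(M) = 0.774^5 = 0.277782
P(M+2) = 5 × 0.774^4 × 0.226^1 = 0.405548
P(M+4) = 10 × 0.774^3 × 0.226^2 = 0.236832
P(M+6) = 10 × 0.774^2 × 0.226^3 = 0.069152
P(M+8) = 5 × 0.774^1 × 0.226^4 = 0.010096
P(M+10) = 0.226^5 = 0.000590
The M+2 peak is largest (0.405548); scaling to 100 gives 68.5 : 100.0 : 58.4 : 17.1 : 2.5 : 0.1.

68.5 : 100.0 : 58.4 : 17.1 : 2.5 : 0.1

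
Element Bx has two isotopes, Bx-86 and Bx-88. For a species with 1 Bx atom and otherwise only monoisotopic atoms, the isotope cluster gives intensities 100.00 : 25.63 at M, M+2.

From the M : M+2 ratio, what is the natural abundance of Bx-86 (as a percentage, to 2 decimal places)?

79.60%

Let p = fractional abundance of Bx-86. I(M+2)/I(M) = [C(1,1)·p^0·(1−p)] / p^1 = 1·(1−p)/p = 25.63/100.00 = 0.2563
(1−p)/p = 0.2563/1 = 0.2563  ⇒  p = 1/(1 + 0.2563) = 0.7960
Bx-86: 79.60%, Bx-88: 20.40%.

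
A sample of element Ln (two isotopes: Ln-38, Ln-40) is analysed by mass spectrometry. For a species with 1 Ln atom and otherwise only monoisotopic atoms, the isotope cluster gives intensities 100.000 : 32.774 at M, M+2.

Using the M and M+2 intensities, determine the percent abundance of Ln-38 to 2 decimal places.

Write p for the Ln-38 fraction. I(M+2)/I(M) = [C(1,1)·p^0·(1−p)] / p^1 = 1·(1−p)/p = 32.774/100.000 = 0.3277
(1−p)/p = 0.3277/1 = 0.3277  ⇒  p = 1/(1 + 0.3277) = 0.7532
Ln-38: 75.32%, Ln-40: 24.68%.

75.32%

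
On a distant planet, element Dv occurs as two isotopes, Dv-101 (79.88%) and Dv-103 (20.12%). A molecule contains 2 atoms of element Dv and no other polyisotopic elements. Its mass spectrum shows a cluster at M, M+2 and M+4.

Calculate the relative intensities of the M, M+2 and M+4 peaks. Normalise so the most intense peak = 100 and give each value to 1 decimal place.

The 2 Dv atoms are independent, so intensities follow the terms of (0.7988 + 0.2012)^2.
P(M) = 0.7988^2 = 0.638081
P(M+2) = 2 × 0.7988^1 × 0.2012^1 = 0.321437
P(M+4) = 0.2012^2 = 0.040481
The M peak is largest (0.638081); scaling to 100 gives 100.0 : 50.4 : 6.3.

100.0 : 50.4 : 6.3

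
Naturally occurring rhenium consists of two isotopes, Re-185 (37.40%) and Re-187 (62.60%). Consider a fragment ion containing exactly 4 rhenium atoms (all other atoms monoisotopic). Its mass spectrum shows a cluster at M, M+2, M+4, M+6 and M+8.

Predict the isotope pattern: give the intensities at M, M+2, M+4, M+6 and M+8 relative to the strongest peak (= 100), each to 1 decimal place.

Each Re atom is independently Re-185 (p = 0.3740) or Re-187 (q = 0.6260); the cluster is the binomial expansion (p + q)^4.
P(M) = 0.3740^4 = 0.019565
P(M+2) = 4 × 0.3740^3 × 0.6260^1 = 0.130993
P(M+4) = 6 × 0.3740^2 × 0.6260^2 = 0.328884
P(M+6) = 4 × 0.3740^1 × 0.6260^3 = 0.366990
P(M+8) = 0.6260^4 = 0.153567
The M+6 peak is largest (0.366990); scaling to 100 gives 5.3 : 35.7 : 89.6 : 100.0 : 41.8.

5.3 : 35.7 : 89.6 : 100.0 : 41.8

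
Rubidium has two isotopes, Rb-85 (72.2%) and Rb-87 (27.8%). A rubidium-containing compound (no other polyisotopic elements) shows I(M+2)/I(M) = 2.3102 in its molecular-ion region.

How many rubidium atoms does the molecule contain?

The M+2/M ratio from n Rb atoms is n · q/p = n · 0.278/0.722.
n = 2.3102 × 0.722/0.278 = 6.00 ≈ 6

6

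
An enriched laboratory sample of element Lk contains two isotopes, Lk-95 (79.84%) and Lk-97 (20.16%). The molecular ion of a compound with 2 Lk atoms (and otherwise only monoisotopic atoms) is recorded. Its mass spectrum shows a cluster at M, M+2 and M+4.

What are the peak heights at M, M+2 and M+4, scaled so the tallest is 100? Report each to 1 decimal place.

Expanding (0.7984 + 0.2016)^2:
P(M) = 0.7984^2 = 0.637443
P(M+2) = 2 × 0.7984^1 × 0.2016^1 = 0.321915
P(M+4) = 0.2016^2 = 0.040643
The M peak is largest (0.637443); scaling to 100 gives 100.0 : 50.5 : 6.4.

100.0 : 50.5 : 6.4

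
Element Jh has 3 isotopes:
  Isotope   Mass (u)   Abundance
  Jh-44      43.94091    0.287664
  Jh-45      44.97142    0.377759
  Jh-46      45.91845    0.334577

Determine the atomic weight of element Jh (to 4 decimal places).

44.9918 u

Ar = Σ fᵢ·mᵢ = 0.287664 × 43.94091 + 0.377759 × 44.97142 + 0.334577 × 45.91845
= 12.640218 + 16.988359 + 15.363257 = 44.991834 u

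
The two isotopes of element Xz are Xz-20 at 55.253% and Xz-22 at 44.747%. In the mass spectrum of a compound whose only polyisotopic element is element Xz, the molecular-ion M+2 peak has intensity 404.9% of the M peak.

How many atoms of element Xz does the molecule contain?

5

For n independent Xz atoms, I(M+2)/I(M) = n · (abundance Xz-22) / (abundance Xz-20) = n · 0.44747/0.55253.
n = 4.049 × 0.55253/0.44747 = 5.00 ≈ 5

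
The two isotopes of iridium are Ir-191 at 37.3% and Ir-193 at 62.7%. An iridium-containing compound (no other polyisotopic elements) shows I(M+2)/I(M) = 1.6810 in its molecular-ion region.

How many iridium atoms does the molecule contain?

The M+2/M ratio from n Ir atoms is n · q/p = n · 0.627/0.373.
n = 1.6810 × 0.373/0.627 = 1.00 ≈ 1

1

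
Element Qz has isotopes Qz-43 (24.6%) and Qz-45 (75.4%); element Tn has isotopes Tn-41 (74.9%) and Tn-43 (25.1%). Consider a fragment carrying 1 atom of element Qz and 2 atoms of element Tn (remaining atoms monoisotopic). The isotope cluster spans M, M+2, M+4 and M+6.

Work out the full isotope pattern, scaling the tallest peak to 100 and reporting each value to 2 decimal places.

Element Qz pattern (n=1): 0.2460 : 0.7540
Element Tn pattern (n=2): 0.561001 : 0.375998 : 0.063001
Convolve the two distributions (both contribute in 2-u steps):
  M: 0.2460×0.561001 = 0.138006
  M+2: 0.2460×0.375998 + 0.7540×0.561001 = 0.515490
  M+4: 0.2460×0.063001 + 0.7540×0.375998 = 0.299001
  M+6: 0.7540×0.063001 = 0.047503
Scale to base peak (0.515490) = 100: 26.77 : 100.00 : 58.00 : 9.22

26.77 : 100.00 : 58.00 : 9.22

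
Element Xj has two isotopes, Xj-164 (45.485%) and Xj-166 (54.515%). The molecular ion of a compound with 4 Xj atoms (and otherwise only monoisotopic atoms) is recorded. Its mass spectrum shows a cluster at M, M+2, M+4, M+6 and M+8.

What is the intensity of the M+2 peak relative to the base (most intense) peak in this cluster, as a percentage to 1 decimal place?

Term probabilities: M 0.0428, M+2 0.2052, M+4 0.3689, M+6 0.2948, M+8 0.0883. Base peak = M+4.
P(M+4) = C(4,2) × 0.45485^2 × 0.54515^2 = 6 × 0.20688852 × 0.29718852 = 0.368909 (base)
P(M+2) = C(4,1) × 0.45485^3 × 0.54515^1 = 4 × 0.09410324 × 0.54515 = 0.205202
Relative intensity = 0.205202 / 0.368909 × 100 = 55.6

55.6%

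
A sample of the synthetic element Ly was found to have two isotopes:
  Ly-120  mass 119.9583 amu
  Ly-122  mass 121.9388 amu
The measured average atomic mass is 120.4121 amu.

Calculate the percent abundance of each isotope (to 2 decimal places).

Ly-120: 77.09%, Ly-122: 22.91%

Writing the weighted mean with unknown fraction x of Ly-120:
119.9583·x + 121.9388·(1 − x) = 120.4121
(119.9583 − 121.9388)·x = 120.4121 − 121.9388
x = -1.5267 / -1.9805 = 0.77087 → 77.09% Ly-120, 22.91% Ly-122.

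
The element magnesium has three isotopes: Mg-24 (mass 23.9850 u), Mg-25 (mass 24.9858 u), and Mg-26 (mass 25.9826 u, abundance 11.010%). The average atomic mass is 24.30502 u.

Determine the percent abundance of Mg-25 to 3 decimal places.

10.000%

The remaining 88.990% is split between Mg-24 (fraction x) and Mg-25 (fraction 0.88990 − x).
Substituting: 23.9850x + 24.9858(0.88990 − x) = 21.44433574
(23.9850 − 24.9858)x = -0.79052768  ⇒  x = 0.78990, y = 0.10000
Mg-24: 78.990%, Mg-25: 10.000%.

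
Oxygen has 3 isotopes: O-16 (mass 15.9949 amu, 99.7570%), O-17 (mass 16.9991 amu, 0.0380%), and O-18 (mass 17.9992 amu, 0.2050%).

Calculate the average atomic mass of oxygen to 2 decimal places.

16.00 amu

Average mass = Σ (abundance × isotope mass) = 0.997570 × 15.9949 + 0.000380 × 16.9991 + 0.002050 × 17.9992
= 15.95603 + 0.00646 + 0.03690 = 15.99939 amu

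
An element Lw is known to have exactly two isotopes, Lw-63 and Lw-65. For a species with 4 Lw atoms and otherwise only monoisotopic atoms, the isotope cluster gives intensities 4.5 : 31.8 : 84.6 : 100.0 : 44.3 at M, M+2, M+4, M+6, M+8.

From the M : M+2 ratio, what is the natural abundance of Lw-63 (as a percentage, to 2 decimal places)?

36.14%

Write p for the Lw-63 fraction. I(M+2)/I(M) = [C(4,1)·p^3·(1−p)] / p^4 = 4·(1−p)/p = 31.8/4.5 = 7.0667
(1−p)/p = 7.0667/4 = 1.7667  ⇒  p = 1/(1 + 1.7667) = 0.3614
Lw-63: 36.14%, Lw-65: 63.86%.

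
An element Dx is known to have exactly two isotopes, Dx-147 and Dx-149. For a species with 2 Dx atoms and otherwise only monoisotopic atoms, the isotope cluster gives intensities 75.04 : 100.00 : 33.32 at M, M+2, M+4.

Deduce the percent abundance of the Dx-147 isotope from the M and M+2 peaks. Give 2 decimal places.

Let p = fractional abundance of Dx-147. I(M+2)/I(M) = [C(2,1)·p^1·(1−p)] / p^2 = 2·(1−p)/p = 100.00/75.04 = 1.3326
(1−p)/p = 1.3326/2 = 0.6663  ⇒  p = 1/(1 + 0.6663) = 0.6001
Dx-147: 60.01%, Dx-149: 39.99%.

60.01%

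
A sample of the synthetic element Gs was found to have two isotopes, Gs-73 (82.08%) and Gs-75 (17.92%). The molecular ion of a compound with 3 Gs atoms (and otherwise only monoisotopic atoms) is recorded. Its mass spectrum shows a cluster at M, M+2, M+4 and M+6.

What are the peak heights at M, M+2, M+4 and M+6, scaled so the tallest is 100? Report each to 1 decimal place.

100.0 : 65.5 : 14.3 : 1.0

The 3 Gs atoms are independent, so intensities follow the terms of (0.8208 + 0.1792)^3.
P(M) = 0.8208^3 = 0.552983
P(M+2) = 3 × 0.8208^2 × 0.1792^1 = 0.362188
P(M+4) = 3 × 0.8208^1 × 0.1792^2 = 0.079074
P(M+6) = 0.1792^3 = 0.005755
The M peak is largest (0.552983); scaling to 100 gives 100.0 : 65.5 : 14.3 : 1.0.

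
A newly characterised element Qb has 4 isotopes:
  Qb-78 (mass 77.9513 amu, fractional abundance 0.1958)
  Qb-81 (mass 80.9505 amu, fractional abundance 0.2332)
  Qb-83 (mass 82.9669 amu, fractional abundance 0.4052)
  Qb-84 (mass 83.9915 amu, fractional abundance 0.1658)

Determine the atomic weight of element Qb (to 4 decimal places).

Average mass = Σ (abundance × isotope mass) = 0.1958 × 77.9513 + 0.2332 × 80.9505 + 0.4052 × 82.9669 + 0.1658 × 83.9915
= 15.26286 + 18.87766 + 33.61819 + 13.92579 = 81.68450 amu

81.6845 amu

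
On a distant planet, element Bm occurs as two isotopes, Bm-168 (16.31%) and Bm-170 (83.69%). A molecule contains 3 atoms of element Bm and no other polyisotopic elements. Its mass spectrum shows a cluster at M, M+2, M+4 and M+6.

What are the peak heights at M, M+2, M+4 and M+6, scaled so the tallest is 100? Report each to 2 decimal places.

The 3 Bm atoms are independent, so intensities follow the terms of (0.1631 + 0.8369)^3.
P(M) = 0.1631^3 = 0.004339
P(M+2) = 3 × 0.1631^2 × 0.8369^1 = 0.066789
P(M+4) = 3 × 0.1631^1 × 0.8369^2 = 0.342707
P(M+6) = 0.8369^3 = 0.586166
The M+6 peak is largest (0.586166); scaling to 100 gives 0.74 : 11.39 : 58.47 : 100.00.

0.74 : 11.39 : 58.47 : 100.00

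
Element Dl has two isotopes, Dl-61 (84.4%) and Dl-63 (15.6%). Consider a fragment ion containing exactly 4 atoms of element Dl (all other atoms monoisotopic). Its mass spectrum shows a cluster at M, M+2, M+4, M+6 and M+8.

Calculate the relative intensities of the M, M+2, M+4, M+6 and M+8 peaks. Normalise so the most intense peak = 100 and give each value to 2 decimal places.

Expanding (0.844 + 0.156)^4:
P(M) = 0.844^4 = 0.507423
P(M+2) = 4 × 0.844^3 × 0.156^1 = 0.375156
P(M+4) = 6 × 0.844^2 × 0.156^2 = 0.104012
P(M+6) = 4 × 0.844^1 × 0.156^3 = 0.012817
P(M+8) = 0.156^4 = 0.000592
The M peak is largest (0.507423); scaling to 100 gives 100.00 : 73.93 : 20.50 : 2.53 : 0.12.

100.00 : 73.93 : 20.50 : 2.53 : 0.12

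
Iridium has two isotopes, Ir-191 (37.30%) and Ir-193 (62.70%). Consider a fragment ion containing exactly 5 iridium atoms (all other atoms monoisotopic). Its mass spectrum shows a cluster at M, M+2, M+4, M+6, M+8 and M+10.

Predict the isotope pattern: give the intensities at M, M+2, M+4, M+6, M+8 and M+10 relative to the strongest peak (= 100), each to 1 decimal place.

2.1 : 17.7 : 59.5 : 100.0 : 84.0 : 28.3

Each Ir atom is independently Ir-191 (p = 0.3730) or Ir-193 (q = 0.6270); the cluster is the binomial expansion (p + q)^5.
P(M) = 0.3730^5 = 0.007220
P(M+2) = 5 × 0.3730^4 × 0.6270^1 = 0.060684
P(M+4) = 10 × 0.3730^3 × 0.6270^2 = 0.204015
P(M+6) = 10 × 0.3730^2 × 0.6270^3 = 0.342942
P(M+8) = 5 × 0.3730^1 × 0.6270^4 = 0.288237
P(M+10) = 0.6270^5 = 0.096903
The M+6 peak is largest (0.342942); scaling to 100 gives 2.1 : 17.7 : 59.5 : 100.0 : 84.0 : 28.3.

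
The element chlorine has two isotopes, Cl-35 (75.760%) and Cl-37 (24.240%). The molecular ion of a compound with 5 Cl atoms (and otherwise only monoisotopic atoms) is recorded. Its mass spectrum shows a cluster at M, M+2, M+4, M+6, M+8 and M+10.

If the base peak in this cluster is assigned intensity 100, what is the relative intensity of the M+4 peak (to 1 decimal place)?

Term probabilities: M 0.2496, M+2 0.3993, M+4 0.2555, M+6 0.0817, M+8 0.0131, M+10 0.0008. Base peak = M+2.
P(M+2) = C(5,1) × 0.75760^4 × 0.24240^1 = 5 × 0.32942751 × 0.2424 = 0.399266 (base)
P(M+4) = C(5,2) × 0.75760^3 × 0.24240^2 = 10 × 0.4348304 × 0.05875776 = 0.255497
Relative intensity = 0.255497 / 0.399266 × 100 = 64.0

64.0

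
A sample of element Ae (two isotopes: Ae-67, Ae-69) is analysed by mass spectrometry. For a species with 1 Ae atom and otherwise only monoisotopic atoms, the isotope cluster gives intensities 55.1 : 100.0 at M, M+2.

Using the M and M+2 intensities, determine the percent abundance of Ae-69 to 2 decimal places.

Let p = fractional abundance of Ae-67. I(M+2)/I(M) = [C(1,1)·p^0·(1−p)] / p^1 = 1·(1−p)/p = 100.0/55.1 = 1.8149
(1−p)/p = 1.8149/1 = 1.8149  ⇒  p = 1/(1 + 1.8149) = 0.3553
Ae-67: 35.53%, Ae-69: 64.47%.

64.47%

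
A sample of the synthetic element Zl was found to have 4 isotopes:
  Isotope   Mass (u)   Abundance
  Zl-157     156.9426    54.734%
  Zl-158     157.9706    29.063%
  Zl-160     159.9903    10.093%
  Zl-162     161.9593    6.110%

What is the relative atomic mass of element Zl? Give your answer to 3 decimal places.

157.855 u

Average mass = Σ (abundance × isotope mass) = 0.54734 × 156.9426 + 0.29063 × 157.9706 + 0.10093 × 159.9903 + 0.06110 × 161.9593
= 85.90096 + 45.91100 + 16.14782 + 9.89571 = 157.85549 u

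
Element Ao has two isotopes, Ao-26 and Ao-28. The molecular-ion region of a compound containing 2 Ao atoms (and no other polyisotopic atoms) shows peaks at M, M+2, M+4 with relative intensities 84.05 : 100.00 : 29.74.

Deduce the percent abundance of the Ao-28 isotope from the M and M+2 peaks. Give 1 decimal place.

If p is the fraction of Ao that is Ao-26, then I(M+2)/I(M) = [C(2,1)·p^1·(1−p)] / p^2 = 2·(1−p)/p = 100.00/84.05 = 1.1898
(1−p)/p = 1.1898/2 = 0.5949  ⇒  p = 1/(1 + 0.5949) = 0.6270
Ao-26: 62.7%, Ao-28: 37.3%.

37.3%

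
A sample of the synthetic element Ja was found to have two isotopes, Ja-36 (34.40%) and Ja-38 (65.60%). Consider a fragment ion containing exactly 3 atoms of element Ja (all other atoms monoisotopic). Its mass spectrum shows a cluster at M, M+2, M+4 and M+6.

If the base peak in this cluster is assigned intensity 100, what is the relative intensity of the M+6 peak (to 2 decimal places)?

63.57

Binomial terms of (0.3440 + 0.6560)^3: M 0.0407, M+2 0.2329, M+4 0.4441, M+6 0.2823 → M+4 is the base peak.
P(M+4) = C(3,2) × 0.3440^1 × 0.6560^2 = 3 × 0.3440 × 0.430336 = 0.444107 (base)
P(M+6) = C(3,3) × 0.3440^0 × 0.6560^3 = 1 × 1.0000 × 0.28230042 = 0.282300
Relative intensity = 0.282300 / 0.444107 × 100 = 63.57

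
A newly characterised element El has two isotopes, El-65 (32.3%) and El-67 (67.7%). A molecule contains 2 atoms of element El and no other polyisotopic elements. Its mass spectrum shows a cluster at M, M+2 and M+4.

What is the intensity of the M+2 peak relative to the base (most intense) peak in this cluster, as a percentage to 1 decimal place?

95.4%

Term probabilities: M 0.1043, M+2 0.4373, M+4 0.4583. Base peak = M+4.
P(M+4) = C(2,2) × 0.323^0 × 0.677^2 = 1 × 1.0000 × 0.458329 = 0.458329 (base)
P(M+2) = C(2,1) × 0.323^1 × 0.677^1 = 2 × 0.3230 × 0.6770 = 0.437342
Relative intensity = 0.437342 / 0.458329 × 100 = 95.4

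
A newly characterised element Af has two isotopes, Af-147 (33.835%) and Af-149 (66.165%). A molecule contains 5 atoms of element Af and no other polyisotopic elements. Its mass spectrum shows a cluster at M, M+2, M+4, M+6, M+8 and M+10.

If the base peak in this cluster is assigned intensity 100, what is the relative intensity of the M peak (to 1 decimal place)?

1.3

(0.33835 + 0.66165)^5 gives M 0.0044, M+2 0.0434, M+4 0.1696, M+6 0.3316, M+8 0.3242, M+10 0.1268; the largest is M+6.
P(M+6) = C(5,3) × 0.33835^2 × 0.66165^3 = 10 × 0.11448072 × 0.28965762 = 0.331602 (base)
P(M) = C(5,0) × 0.33835^5 × 0.66165^0 = 1 × 0.00443436 × 1.0000 = 0.004434
Relative intensity = 0.004434 / 0.331602 × 100 = 1.3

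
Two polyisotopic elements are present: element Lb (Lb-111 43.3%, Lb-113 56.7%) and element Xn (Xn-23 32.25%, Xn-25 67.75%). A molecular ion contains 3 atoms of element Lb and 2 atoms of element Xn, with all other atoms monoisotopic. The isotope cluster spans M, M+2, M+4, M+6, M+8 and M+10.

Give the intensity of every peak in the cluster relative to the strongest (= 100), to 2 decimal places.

2.43 : 19.73 : 63.27 : 100.00 : 78.01 : 24.05

Element Lb pattern (n=3): 0.08118274 : 0.31891879 : 0.41761421 : 0.18228426
Element Xn pattern (n=2): 0.10400625 : 0.4369875 : 0.45900625
Convolve the two distributions (both contribute in 2-u steps):
  M: 0.08118274×0.10400625 = 0.008444
  M+2: 0.08118274×0.4369875 + 0.31891879×0.10400625 = 0.068645
  M+4: 0.08118274×0.45900625 + 0.31891879×0.4369875 + 0.41761421×0.10400625 = 0.220061
  M+6: 0.31891879×0.45900625 + 0.41761421×0.4369875 + 0.18228426×0.10400625 = 0.347837
  M+8: 0.41761421×0.45900625 + 0.18228426×0.4369875 = 0.271343
  M+10: 0.18228426×0.45900625 = 0.083670
Scale to base peak (0.347837) = 100: 2.43 : 19.73 : 63.27 : 100.00 : 78.01 : 24.05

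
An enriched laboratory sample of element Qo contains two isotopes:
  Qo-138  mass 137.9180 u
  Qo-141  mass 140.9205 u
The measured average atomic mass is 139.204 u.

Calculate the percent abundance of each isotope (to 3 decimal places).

Qo-138: 57.169%, Qo-141: 42.831%

Let x be the fractional abundance of Qo-138; then Qo-141 has abundance 1 − x.
137.9180·x + 140.9205·(1 − x) = 139.204
(137.9180 − 140.9205)·x = 139.204 − 140.9205
x = -1.7165 / -3.0025 = 0.57169 → 57.169% Qo-138, 42.831% Qo-141.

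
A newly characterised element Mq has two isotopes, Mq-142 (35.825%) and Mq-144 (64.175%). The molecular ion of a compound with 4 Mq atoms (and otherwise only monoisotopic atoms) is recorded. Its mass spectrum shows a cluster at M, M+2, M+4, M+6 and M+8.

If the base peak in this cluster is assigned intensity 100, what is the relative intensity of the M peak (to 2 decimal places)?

Term probabilities: M 0.0165, M+2 0.1180, M+4 0.3171, M+6 0.3787, M+8 0.1696. Base peak = M+6.
P(M+6) = C(4,3) × 0.35825^1 × 0.64175^3 = 4 × 0.35825 × 0.26430029 = 0.378742 (base)
P(M) = C(4,0) × 0.35825^4 × 0.64175^0 = 1 × 0.01647194 × 1.0000 = 0.016472
Relative intensity = 0.016472 / 0.378742 × 100 = 4.35

4.35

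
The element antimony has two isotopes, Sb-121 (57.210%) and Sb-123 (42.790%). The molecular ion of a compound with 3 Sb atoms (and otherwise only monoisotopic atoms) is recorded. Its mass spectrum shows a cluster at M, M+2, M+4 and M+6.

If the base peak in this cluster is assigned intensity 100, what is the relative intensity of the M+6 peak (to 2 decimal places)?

18.65

(0.57210 + 0.42790)^3 gives M 0.1872, M+2 0.4202, M+4 0.3143, M+6 0.0783; the largest is M+2.
P(M+2) = C(3,1) × 0.57210^2 × 0.42790^1 = 3 × 0.32729841 × 0.4279 = 0.420153 (base)
P(M+6) = C(3,3) × 0.57210^0 × 0.42790^3 = 1 × 1.0000 × 0.07834781 = 0.078348
Relative intensity = 0.078348 / 0.420153 × 100 = 18.65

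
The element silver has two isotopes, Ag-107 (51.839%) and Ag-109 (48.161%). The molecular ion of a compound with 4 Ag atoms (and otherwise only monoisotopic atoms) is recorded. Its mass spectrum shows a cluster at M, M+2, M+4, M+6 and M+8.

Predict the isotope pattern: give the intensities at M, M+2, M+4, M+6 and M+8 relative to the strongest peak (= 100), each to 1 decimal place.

19.3 : 71.8 : 100.0 : 61.9 : 14.4

Expanding (0.51839 + 0.48161)^4:
P(M) = 0.51839^4 = 0.072215
P(M+2) = 4 × 0.51839^3 × 0.48161^1 = 0.268365
P(M+4) = 6 × 0.51839^2 × 0.48161^2 = 0.373986
P(M+6) = 4 × 0.51839^1 × 0.48161^3 = 0.231634
P(M+8) = 0.48161^4 = 0.053800
The M+4 peak is largest (0.373986); scaling to 100 gives 19.3 : 71.8 : 100.0 : 61.9 : 14.4.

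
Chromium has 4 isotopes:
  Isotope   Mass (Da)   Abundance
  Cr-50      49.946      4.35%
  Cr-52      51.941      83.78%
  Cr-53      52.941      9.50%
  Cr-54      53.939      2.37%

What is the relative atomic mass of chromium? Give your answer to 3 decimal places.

51.997 Da

Average mass = Σ (abundance × isotope mass) = 0.0435 × 49.946 + 0.8378 × 51.941 + 0.0950 × 52.941 + 0.0237 × 53.939
= 2.1727 + 43.5162 + 5.0294 + 1.2784 = 51.9967 Da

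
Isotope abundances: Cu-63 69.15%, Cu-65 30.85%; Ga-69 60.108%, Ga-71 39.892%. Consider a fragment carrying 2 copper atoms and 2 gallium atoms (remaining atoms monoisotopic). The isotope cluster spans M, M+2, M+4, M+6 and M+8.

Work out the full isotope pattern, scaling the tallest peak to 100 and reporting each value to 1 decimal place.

45.1 : 100.0 : 82.2 : 29.6 : 3.9

Copper pattern (n=2): 0.47817225 : 0.4266555 : 0.09517225
Gallium pattern (n=2): 0.36129717 : 0.47956567 : 0.15913717
Convolve the two distributions (both contribute in 2-u steps):
  M: 0.47817225×0.36129717 = 0.172762
  M+2: 0.47817225×0.47956567 + 0.4266555×0.36129717 = 0.383464
  M+4: 0.47817225×0.15913717 + 0.4266555×0.47956567 + 0.09517225×0.36129717 = 0.315090
  M+6: 0.4266555×0.15913717 + 0.09517225×0.47956567 = 0.113538
  M+8: 0.09517225×0.15913717 = 0.015145
Scale to base peak (0.383464) = 100: 45.1 : 100.0 : 82.2 : 29.6 : 3.9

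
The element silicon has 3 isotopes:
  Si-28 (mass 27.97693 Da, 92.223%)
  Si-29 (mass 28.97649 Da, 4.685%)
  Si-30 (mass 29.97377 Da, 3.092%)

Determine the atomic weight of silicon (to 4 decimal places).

28.0855 Da

The abundance-weighted mean is 0.92223 × 27.97693 + 0.04685 × 28.97649 + 0.03092 × 29.97377
= 25.801164 + 1.357549 + 0.926789 = 28.085502 Da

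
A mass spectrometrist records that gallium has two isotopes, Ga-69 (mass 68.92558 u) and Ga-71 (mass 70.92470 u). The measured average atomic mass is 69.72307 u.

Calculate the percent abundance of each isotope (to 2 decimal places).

With x = fraction of Ga-69 (so Ga-71 is 1 − x):
68.92558·x + 70.92470·(1 − x) = 69.72307
(68.92558 − 70.92470)·x = 69.72307 − 70.92470
x = -1.20163 / -1.99912 = 0.60108 → 60.11% Ga-69, 39.89% Ga-71.

Ga-69: 60.11%, Ga-71: 39.89%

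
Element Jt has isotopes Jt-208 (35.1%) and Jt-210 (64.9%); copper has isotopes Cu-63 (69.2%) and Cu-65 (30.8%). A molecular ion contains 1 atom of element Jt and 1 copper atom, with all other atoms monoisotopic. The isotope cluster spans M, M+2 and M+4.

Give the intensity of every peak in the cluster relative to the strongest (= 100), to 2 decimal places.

Element Jt pattern (n=1): 0.3510 : 0.6490
Copper pattern (n=1): 0.6920 : 0.3080
Convolve the two distributions (both contribute in 2-u steps):
  M: 0.3510×0.6920 = 0.242892
  M+2: 0.3510×0.3080 + 0.6490×0.6920 = 0.557216
  M+4: 0.6490×0.3080 = 0.199892
Scale to base peak (0.557216) = 100: 43.59 : 100.00 : 35.87

43.59 : 100.00 : 35.87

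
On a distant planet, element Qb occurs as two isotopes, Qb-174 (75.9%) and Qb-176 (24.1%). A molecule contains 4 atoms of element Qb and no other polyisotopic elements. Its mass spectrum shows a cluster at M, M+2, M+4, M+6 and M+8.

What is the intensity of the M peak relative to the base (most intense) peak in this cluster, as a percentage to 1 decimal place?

78.7%

Binomial terms of (0.759 + 0.241)^4: M 0.3319, M+2 0.4215, M+4 0.2008, M+6 0.0425, M+8 0.0034 → M+2 is the base peak.
P(M+2) = C(4,1) × 0.759^3 × 0.241^1 = 4 × 0.43724548 × 0.2410 = 0.421505 (base)
P(M) = C(4,0) × 0.759^4 × 0.241^0 = 1 × 0.33186932 × 1.0000 = 0.331869
Relative intensity = 0.331869 / 0.421505 × 100 = 78.7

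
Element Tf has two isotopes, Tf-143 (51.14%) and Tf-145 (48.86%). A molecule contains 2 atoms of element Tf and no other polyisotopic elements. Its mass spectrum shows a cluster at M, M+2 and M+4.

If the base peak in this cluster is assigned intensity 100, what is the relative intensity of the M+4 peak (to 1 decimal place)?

Binomial terms of (0.5114 + 0.4886)^2: M 0.2615, M+2 0.4997, M+4 0.2387 → M+2 is the base peak.
P(M+2) = C(2,1) × 0.5114^1 × 0.4886^1 = 2 × 0.5114 × 0.4886 = 0.499740 (base)
P(M+4) = C(2,2) × 0.5114^0 × 0.4886^2 = 1 × 1.0000 × 0.23872996 = 0.238730
Relative intensity = 0.238730 / 0.499740 × 100 = 47.8

47.8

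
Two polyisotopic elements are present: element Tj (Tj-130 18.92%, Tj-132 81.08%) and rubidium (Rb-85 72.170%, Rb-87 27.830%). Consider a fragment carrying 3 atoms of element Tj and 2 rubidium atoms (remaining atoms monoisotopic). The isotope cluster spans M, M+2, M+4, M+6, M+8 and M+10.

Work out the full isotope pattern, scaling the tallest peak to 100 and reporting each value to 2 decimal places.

0.81 : 11.07 : 52.93 : 100.00 : 55.96 : 9.51

Element Tj pattern (n=3): 0.00677272 : 0.08707175 : 0.37313833 : 0.5330172
Rubidium pattern (n=2): 0.52085089 : 0.40169822 : 0.07745089
Convolve the two distributions (both contribute in 2-u steps):
  M: 0.00677272×0.52085089 = 0.003528
  M+2: 0.00677272×0.40169822 + 0.08707175×0.52085089 = 0.048072
  M+4: 0.00677272×0.07745089 + 0.08707175×0.40169822 + 0.37313833×0.52085089 = 0.229851
  M+6: 0.08707175×0.07745089 + 0.37313833×0.40169822 + 0.5330172×0.52085089 = 0.434255
  M+8: 0.37313833×0.07745089 + 0.5330172×0.40169822 = 0.243012
  M+10: 0.5330172×0.07745089 = 0.041283
Scale to base peak (0.434255) = 100: 0.81 : 11.07 : 52.93 : 100.00 : 55.96 : 9.51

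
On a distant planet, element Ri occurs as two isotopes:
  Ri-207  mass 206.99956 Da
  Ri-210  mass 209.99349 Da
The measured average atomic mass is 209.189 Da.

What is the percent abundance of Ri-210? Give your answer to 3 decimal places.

73.129%

Let x be the fractional abundance of Ri-207; then Ri-210 has abundance 1 − x.
206.99956·x + 209.99349·(1 − x) = 209.189
(206.99956 − 209.99349)·x = 209.189 − 209.99349
x = -0.80449 / -2.99393 = 0.26871 → 26.871% Ri-207, 73.129% Ri-210.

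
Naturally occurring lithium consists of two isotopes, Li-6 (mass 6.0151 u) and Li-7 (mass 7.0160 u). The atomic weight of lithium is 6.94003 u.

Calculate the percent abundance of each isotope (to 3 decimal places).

Writing the weighted mean with unknown fraction x of Li-6:
6.0151·x + 7.0160·(1 − x) = 6.94003
(6.0151 − 7.0160)·x = 6.94003 − 7.0160
x = -0.07597 / -1.0009 = 0.07590 → 7.590% Li-6, 92.410% Li-7.

Li-6: 7.590%, Li-7: 92.410%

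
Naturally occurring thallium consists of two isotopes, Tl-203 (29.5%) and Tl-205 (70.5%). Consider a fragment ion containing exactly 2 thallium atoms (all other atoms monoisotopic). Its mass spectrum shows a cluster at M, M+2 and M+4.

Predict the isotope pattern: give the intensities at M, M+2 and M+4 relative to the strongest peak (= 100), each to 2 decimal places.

The 2 Tl atoms are independent, so intensities follow the terms of (0.295 + 0.705)^2.
P(M) = 0.295^2 = 0.087025
P(M+2) = 2 × 0.295^1 × 0.705^1 = 0.415950
P(M+4) = 0.705^2 = 0.497025
The M+4 peak is largest (0.497025); scaling to 100 gives 17.51 : 83.69 : 100.00.

17.51 : 83.69 : 100.00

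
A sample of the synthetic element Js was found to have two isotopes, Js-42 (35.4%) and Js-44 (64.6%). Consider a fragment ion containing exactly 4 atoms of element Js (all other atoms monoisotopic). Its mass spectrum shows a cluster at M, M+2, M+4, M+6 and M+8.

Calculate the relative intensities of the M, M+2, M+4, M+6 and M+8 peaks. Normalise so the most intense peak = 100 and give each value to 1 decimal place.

Expanding (0.354 + 0.646)^4:
P(M) = 0.354^4 = 0.015704
P(M+2) = 4 × 0.354^3 × 0.646^1 = 0.114631
P(M+4) = 6 × 0.354^2 × 0.646^2 = 0.313778
P(M+6) = 4 × 0.354^1 × 0.646^3 = 0.381734
P(M+8) = 0.646^4 = 0.174153
The M+6 peak is largest (0.381734); scaling to 100 gives 4.1 : 30.0 : 82.2 : 100.0 : 45.6.

4.1 : 30.0 : 82.2 : 100.0 : 45.6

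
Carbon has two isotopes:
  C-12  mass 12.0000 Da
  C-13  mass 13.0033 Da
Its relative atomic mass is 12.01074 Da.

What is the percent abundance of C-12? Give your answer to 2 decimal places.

98.93%

Writing the weighted mean with unknown fraction x of C-12:
12.0000·x + 13.0033·(1 − x) = 12.01074
(12.0000 − 13.0033)·x = 12.01074 − 13.0033
x = -0.99256 / -1.0033 = 0.98930 → 98.93% C-12, 1.07% C-13.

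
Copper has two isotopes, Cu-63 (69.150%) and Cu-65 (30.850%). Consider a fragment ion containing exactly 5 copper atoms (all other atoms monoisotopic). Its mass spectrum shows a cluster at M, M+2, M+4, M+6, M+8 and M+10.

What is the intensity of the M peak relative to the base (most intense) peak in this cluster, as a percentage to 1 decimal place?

44.8%

Binomial terms of (0.69150 + 0.30850)^5: M 0.1581, M+2 0.3527, M+4 0.3147, M+6 0.1404, M+8 0.0313, M+10 0.0028 → M+2 is the base peak.
P(M+2) = C(5,1) × 0.69150^4 × 0.30850^1 = 5 × 0.2286487 × 0.3085 = 0.352691 (base)
P(M) = C(5,0) × 0.69150^5 × 0.30850^0 = 1 × 0.15811058 × 1.0000 = 0.158111
Relative intensity = 0.158111 / 0.352691 × 100 = 44.8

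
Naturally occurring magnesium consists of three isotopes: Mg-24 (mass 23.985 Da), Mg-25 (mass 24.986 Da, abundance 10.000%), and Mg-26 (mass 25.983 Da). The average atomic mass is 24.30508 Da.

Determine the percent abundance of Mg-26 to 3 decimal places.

11.010%

Let x and y be the fractions of Mg-24 and Mg-26. Then x + y = 1 − 0.10000 = 0.90000 and 23.985x + 25.983y = 24.30508 − 0.10000×24.986 = 21.80648.
Substituting: 23.985x + 25.983(0.90000 − x) = 21.80648
(23.985 − 25.983)x = -1.57822  ⇒  x = 0.78990, y = 0.11010
Mg-24: 78.990%, Mg-26: 11.010%.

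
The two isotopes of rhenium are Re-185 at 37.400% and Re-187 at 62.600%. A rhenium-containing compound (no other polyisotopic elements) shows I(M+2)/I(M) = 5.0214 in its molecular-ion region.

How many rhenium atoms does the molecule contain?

The M+2/M ratio from n Re atoms is n · q/p = n · 0.62600/0.37400.
n = 5.0214 × 0.37400/0.62600 = 3.00 ≈ 3

3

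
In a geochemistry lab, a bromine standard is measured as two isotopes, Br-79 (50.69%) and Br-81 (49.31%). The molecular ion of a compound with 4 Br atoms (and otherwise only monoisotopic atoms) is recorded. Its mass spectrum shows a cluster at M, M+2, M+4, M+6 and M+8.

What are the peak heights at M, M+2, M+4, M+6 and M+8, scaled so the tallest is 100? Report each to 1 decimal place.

Each Br atom is independently Br-79 (p = 0.5069) or Br-81 (q = 0.4931); the cluster is the binomial expansion (p + q)^4.
P(M) = 0.5069^4 = 0.066022
P(M+2) = 4 × 0.5069^3 × 0.4931^1 = 0.256899
P(M+4) = 6 × 0.5069^2 × 0.4931^2 = 0.374857
P(M+6) = 4 × 0.5069^1 × 0.4931^3 = 0.243101
P(M+8) = 0.4931^4 = 0.059121
The M+4 peak is largest (0.374857); scaling to 100 gives 17.6 : 68.5 : 100.0 : 64.9 : 15.8.

17.6 : 68.5 : 100.0 : 64.9 : 15.8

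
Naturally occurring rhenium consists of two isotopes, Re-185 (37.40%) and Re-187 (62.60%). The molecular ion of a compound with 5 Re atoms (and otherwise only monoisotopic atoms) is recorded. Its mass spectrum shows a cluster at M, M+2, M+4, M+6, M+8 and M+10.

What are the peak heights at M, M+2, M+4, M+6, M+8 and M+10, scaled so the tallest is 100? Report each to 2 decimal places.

The 5 Re atoms are independent, so intensities follow the terms of (0.3740 + 0.6260)^5.
P(M) = 0.3740^5 = 0.007317
P(M+2) = 5 × 0.3740^4 × 0.6260^1 = 0.061239
P(M+4) = 10 × 0.3740^3 × 0.6260^2 = 0.205005
P(M+6) = 10 × 0.3740^2 × 0.6260^3 = 0.343136
P(M+8) = 5 × 0.3740^1 × 0.6260^4 = 0.287170
P(M+10) = 0.6260^5 = 0.096133
The M+6 peak is largest (0.343136); scaling to 100 gives 2.13 : 17.85 : 59.74 : 100.00 : 83.69 : 28.02.

2.13 : 17.85 : 59.74 : 100.00 : 83.69 : 28.02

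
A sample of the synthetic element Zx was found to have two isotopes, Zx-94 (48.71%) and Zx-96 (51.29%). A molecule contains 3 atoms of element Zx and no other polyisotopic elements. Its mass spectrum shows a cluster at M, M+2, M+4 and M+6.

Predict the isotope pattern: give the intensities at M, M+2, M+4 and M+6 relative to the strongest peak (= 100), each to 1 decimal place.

Expanding (0.4871 + 0.5129)^3:
P(M) = 0.4871^3 = 0.115572
P(M+2) = 3 × 0.4871^2 × 0.5129^1 = 0.365082
P(M+4) = 3 × 0.4871^1 × 0.5129^2 = 0.384419
P(M+6) = 0.5129^3 = 0.134927
The M+4 peak is largest (0.384419); scaling to 100 gives 30.1 : 95.0 : 100.0 : 35.1.

30.1 : 95.0 : 100.0 : 35.1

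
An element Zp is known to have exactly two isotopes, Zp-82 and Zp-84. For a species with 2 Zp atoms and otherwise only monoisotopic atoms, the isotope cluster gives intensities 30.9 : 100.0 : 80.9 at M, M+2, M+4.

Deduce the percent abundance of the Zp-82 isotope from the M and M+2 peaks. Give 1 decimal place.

Write p for the Zp-82 fraction. I(M+2)/I(M) = [C(2,1)·p^1·(1−p)] / p^2 = 2·(1−p)/p = 100.0/30.9 = 3.2362
(1−p)/p = 3.2362/2 = 1.6181  ⇒  p = 1/(1 + 1.6181) = 0.3820
Zp-82: 38.2%, Zp-84: 61.8%.

38.2%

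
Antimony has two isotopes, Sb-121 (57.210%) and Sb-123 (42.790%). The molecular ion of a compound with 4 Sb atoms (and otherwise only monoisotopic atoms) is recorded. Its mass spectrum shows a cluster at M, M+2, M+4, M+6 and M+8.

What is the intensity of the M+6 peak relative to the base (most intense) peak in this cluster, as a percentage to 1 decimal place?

(0.57210 + 0.42790)^4 gives M 0.1071, M+2 0.3205, M+4 0.3596, M+6 0.1793, M+8 0.0335; the largest is M+4.
P(M+4) = C(4,2) × 0.57210^2 × 0.42790^2 = 6 × 0.32729841 × 0.18309841 = 0.359567 (base)
P(M+6) = C(4,3) × 0.57210^1 × 0.42790^3 = 4 × 0.5721 × 0.07834781 = 0.179291
Relative intensity = 0.179291 / 0.359567 × 100 = 49.9

49.9%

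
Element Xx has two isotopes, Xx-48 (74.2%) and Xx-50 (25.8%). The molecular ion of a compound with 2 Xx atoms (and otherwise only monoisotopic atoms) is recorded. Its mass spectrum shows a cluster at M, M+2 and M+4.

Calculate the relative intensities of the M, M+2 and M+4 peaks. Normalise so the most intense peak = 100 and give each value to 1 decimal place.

Each Xx atom is independently Xx-48 (p = 0.742) or Xx-50 (q = 0.258); the cluster is the binomial expansion (p + q)^2.
P(M) = 0.742^2 = 0.550564
P(M+2) = 2 × 0.742^1 × 0.258^1 = 0.382872
P(M+4) = 0.258^2 = 0.066564
The M peak is largest (0.550564); scaling to 100 gives 100.0 : 69.5 : 12.1.

100.0 : 69.5 : 12.1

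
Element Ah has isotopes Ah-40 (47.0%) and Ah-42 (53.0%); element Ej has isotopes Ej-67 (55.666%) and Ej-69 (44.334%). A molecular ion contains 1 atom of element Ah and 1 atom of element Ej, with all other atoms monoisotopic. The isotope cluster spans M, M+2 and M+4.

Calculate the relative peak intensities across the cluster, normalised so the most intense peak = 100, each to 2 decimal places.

Element Ah pattern (n=1): 0.4700 : 0.5300
Element Ej pattern (n=1): 0.55666 : 0.44334
Convolve the two distributions (both contribute in 2-u steps):
  M: 0.4700×0.55666 = 0.261630
  M+2: 0.4700×0.44334 + 0.5300×0.55666 = 0.503400
  M+4: 0.5300×0.44334 = 0.234970
Scale to base peak (0.503400) = 100: 51.97 : 100.00 : 46.68

51.97 : 100.00 : 46.68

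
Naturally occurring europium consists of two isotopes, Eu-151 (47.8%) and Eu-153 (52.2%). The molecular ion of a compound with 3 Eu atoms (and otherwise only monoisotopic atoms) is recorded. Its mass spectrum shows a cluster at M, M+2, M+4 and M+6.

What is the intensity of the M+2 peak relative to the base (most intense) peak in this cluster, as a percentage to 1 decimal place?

91.6%

(0.478 + 0.522)^3 gives M 0.1092, M+2 0.3578, M+4 0.3907, M+6 0.1422; the largest is M+4.
P(M+4) = C(3,2) × 0.478^1 × 0.522^2 = 3 × 0.4780 × 0.272484 = 0.390742 (base)
P(M+2) = C(3,1) × 0.478^2 × 0.522^1 = 3 × 0.228484 × 0.5220 = 0.357806
Relative intensity = 0.357806 / 0.390742 × 100 = 91.6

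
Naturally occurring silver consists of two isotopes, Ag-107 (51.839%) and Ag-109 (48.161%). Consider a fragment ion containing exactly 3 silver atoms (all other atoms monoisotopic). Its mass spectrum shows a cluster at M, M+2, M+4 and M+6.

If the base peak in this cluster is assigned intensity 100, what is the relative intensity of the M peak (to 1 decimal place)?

35.9

Term probabilities: M 0.1393, M+2 0.3883, M+4 0.3607, M+6 0.1117. Base peak = M+2.
P(M+2) = C(3,1) × 0.51839^2 × 0.48161^1 = 3 × 0.26872819 × 0.48161 = 0.388267 (base)
P(M) = C(3,0) × 0.51839^3 × 0.48161^0 = 1 × 0.13930601 × 1.0000 = 0.139306
Relative intensity = 0.139306 / 0.388267 × 100 = 35.9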